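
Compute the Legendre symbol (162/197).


p = 197 is prime, so compute (162/197) with the reciprocity algorithm (Jacobi-symbol steps: pull out 2s via (2/n), flip via reciprocity, reduce):
  pull out 2: (2/197) = -1  (since 197 mod 8 = 5)
  reciprocity: (81/197) -> +(197/81)
  reduce: (35/81)
  reciprocity: (35/81) -> +(81/35)
  reduce: (11/35)
  reciprocity: (11/35) -> -(35/11)
  reduce: (2/11)
  pull out 2: (2/11) = -1  (since 11 mod 8 = 3)
  (1/11) = 1
Product of signs = -1
(162/197) = -1

-1


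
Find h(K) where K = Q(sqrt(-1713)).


K = Q(sqrt(-1713)). d mod 4 = 3, so D = disc(K) = 4d = -6852
h(K) equals the number of primitive reduced positive-definite forms (a, b, c) = a*x^2 + b*x*y + c*y^2 with b^2 - 4ac = D,
where reduced means |b| <= a <= c, with b >= 0 whenever |b| = a or a = c, and primitive means gcd(a, b, c) = 1.
Reduced forces 3a^2 <= |D| = 6852, so 1 <= a <= 47; b must have the parity of D, and c = (b^2 - D)/(4a) must be an integer >= a.
Enumerate a = 1..47, b in [-a, a]:
  a=1: (1, 0, 1713)  [1]
  a=2: (2, 2, 857)  [1]
  a=3: (3, 0, 571)  [1]
  a=4..5: none
  a=6: (6, 6, 287)  [1]
  a=7: (7, -6, 246), (7, 6, 246)  [2]
  a=8..10: none
  a=11: (11, -10, 158), (11, 10, 158)  [2]
  a=12: none
  a=13: (13, -8, 133), (13, 8, 133)  [2]
  a=14: (14, -6, 123), (14, 6, 123)  [2]
  a=15..16: none
  a=17: (17, -4, 101), (17, 4, 101)  [2]
  a=18: none
  a=19: (19, -8, 91), (19, 8, 91)  [2]
  a=20: none
  a=21: (21, -6, 82), (21, 6, 82)  [2]
  a=22: (22, -10, 79), (22, 10, 79)  [2]
  a=23: (23, -18, 78), (23, 18, 78)  [2]
  a=24..25: none
  a=26: (26, -18, 69), (26, 18, 69)  [2]
  a=27..32: none
  a=33: (33, -12, 53), (33, 12, 53)  [2]
  a=34: (34, -30, 57), (34, 30, 57)  [2]
  a=35..36: none
  a=37: (37, -20, 49), (37, 20, 49)  [2]
  a=38: (38, -30, 51), (38, 30, 51)  [2]
  a=39: (39, -18, 46), (39, 18, 46)  [2]
  a=40: none
  a=41: (41, -6, 42), (41, 6, 42)  [2]
  a=42..47: none
Total reduced forms: 1 + 1 + 1 + 1 + 2 + 2 + 2 + 2 + 2 + 2 + 2 + 2 + 2 + 2 + 2 + 2 + 2 + 2 + 2 + 2 = 36
h = 36

36


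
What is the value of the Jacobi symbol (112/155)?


Compute (112/155) via quadratic reciprocity:
  pull out 2: (2/155) = -1  (since 155 mod 8 = 3)
  pull out 2: (2/155) = -1  (since 155 mod 8 = 3)
  pull out 2: (2/155) = -1  (since 155 mod 8 = 3)
  pull out 2: (2/155) = -1  (since 155 mod 8 = 3)
  reciprocity: (7/155) -> -(155/7)
  reduce: (1/7)
  (1/7) = 1
Product of signs = -1

-1


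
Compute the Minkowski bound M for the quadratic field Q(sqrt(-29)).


d = -29, d mod 4 = 3, so disc(K) = 4d = -116; |disc(K)| = 116
Imaginary quadratic field, so n = 2, s = r2 = 1, r1 = 0
M = (n!/n^n) * (4/pi)^s * sqrt(|disc(K)|) = (2!/2^2) * (4/pi)^1 * sqrt(116)
= 0.5 * 1.273240 * 10.770330
= 6.8566

6.8566


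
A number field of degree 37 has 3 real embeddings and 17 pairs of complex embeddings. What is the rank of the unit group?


By Dirichlet's unit theorem:
rank = r1 + r2 - 1
= 3 + 17 - 1
= 19

19


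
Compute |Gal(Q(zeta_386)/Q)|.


|Gal(Q(zeta_386)/Q)| = phi(386)
= 192

192


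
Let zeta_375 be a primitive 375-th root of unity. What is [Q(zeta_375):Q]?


The degree equals Euler's totient phi(375).
375 = 3 * 5^3
phi(375) = 200

200


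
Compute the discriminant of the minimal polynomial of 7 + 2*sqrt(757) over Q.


The element 7 + 2*sqrt(757) has minimal polynomial:
x^2 - 14*x - 2979
Discriminant = (-14)^2 - 4*(-2979)
= 196 + 11916
= 12112

12112


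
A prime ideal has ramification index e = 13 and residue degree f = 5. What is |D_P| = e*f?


|D_P| = e * f
= 13 * 5
= 65

65


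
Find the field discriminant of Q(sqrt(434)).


For K = Q(sqrt(d)) with d squarefree: disc(K) = d if d = 1 mod 4, and disc(K) = 4d if d = 2 or 3 mod 4.
Here d = 434, and d mod 4 = 2.
d = 2 mod 4, not 1 (O_K = Z[sqrt(d)]), so disc(K) = 4d = 4 * (434) = 1736

1736


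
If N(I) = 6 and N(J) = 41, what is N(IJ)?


N(IJ) = N(I) * N(J)
= 6 * 41
= 246

246


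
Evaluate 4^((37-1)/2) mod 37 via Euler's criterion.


p = 37 is prime and the exponent is (p-1)/2 = 18, so by Euler's criterion 4^18 = (4/37) = +1 or -1 mod 37.
Compute by square-and-multiply:
  18 = 16 + 2 (binary 10010)
  Repeated squaring mod 37: 4^1 = 4, 4^2 = 16, 4^4 = 34, 4^8 = 9, 4^16 = 7
  4^18 = 4^16 * 4^2 = 7 * 16 mod 37
    7 * 16 = 112 = 1 mod 37
  4^18 = 1 mod 37
Result 1: 4 is a quadratic residue mod 37.
4^18 mod 37 = 1

1


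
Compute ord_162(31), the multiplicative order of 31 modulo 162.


We want ord_162(31), the smallest k >= 1 with 31^k = 1 mod 162.
n = 162 = 2 * 3^4, phi(162) = 54; the order divides phi(n).
Divisors of 54: 1, 2, 3, 6, 9, 18, 27, 54
Repeated squaring mod 162: 31^1 = 31, 31^2 = 151, 31^4 = 121, 31^8 = 61, 31^16 = 157, 31^32 = 25
Test divisors in increasing order:
  k=1: 31^1 = 31 mod 162
  k=2: 31^2 = 151 mod 162
  k=3: 31^3 = 151 * 31 = 145 mod 162
  k=6: 31^6 = 121 * 151 = 127 mod 162
  k=9: 31^9 = 61 * 31 = 109 mod 162
  k=18: 31^18 = 157 * 151 = 55 mod 162
  k=27: 31^27 = 157 * 61 * 151 * 31 = 1 mod 162  <- first divisor giving 1
Order = 27

27


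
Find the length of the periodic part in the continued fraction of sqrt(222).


Run the CF algorithm for sqrt(222).
a_0 = floor(sqrt(222)) = 14; set m_0=0, q_0=1.
Recurrence: m' = q*a - m,  q' = (d - m'^2)/q,  a' = floor((a_0 + m')/q').
  step 1: m=14, q=26, a=1
  step 2: m=12, q=3, a=8
  step 3: m=12, q=26, a=1
  step 4: m=14, q=1, a=28
a_4 = 2*a_0 = 28, so the period closes here.
sqrt(222) = [14; 1, 8, 1, 28]
Period length = 4

4


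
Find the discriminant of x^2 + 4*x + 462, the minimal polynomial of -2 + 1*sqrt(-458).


The element -2 + 1*sqrt(-458) has minimal polynomial:
x^2 + 4*x + 462
Discriminant = (4)^2 - 4*(462)
= 16 - 1848
= -1832

-1832


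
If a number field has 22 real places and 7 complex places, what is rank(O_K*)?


By Dirichlet's unit theorem:
rank = r1 + r2 - 1
= 22 + 7 - 1
= 28

28


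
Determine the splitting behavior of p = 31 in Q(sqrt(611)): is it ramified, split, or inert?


K = Q(sqrt(611)). Since d mod 4 = 3, disc(K) = 2444.
Check p | disc: 2444 mod 31 = 26.
p does not divide disc. Compute Legendre symbol (d/p):
22^((31-1)/2) mod 31 = -1
(d/p) = -1, so p is inert: (p) stays prime with e=1, f=2, g=1.
Therefore p is inert.

inert


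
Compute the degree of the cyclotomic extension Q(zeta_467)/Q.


The degree equals Euler's totient phi(467).
467 = 467
phi(467) = 466

466


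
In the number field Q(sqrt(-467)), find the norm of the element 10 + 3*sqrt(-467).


N(a + b*sqrt(d)) = a^2 - d*b^2
= (10)^2 - (-467)*(3)^2
= 100 + 4203
= 4303

4303


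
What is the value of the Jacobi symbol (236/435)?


Compute (236/435) via quadratic reciprocity:
  pull out 2: (2/435) = -1  (since 435 mod 8 = 3)
  pull out 2: (2/435) = -1  (since 435 mod 8 = 3)
  reciprocity: (59/435) -> -(435/59)
  reduce: (22/59)
  pull out 2: (2/59) = -1  (since 59 mod 8 = 3)
  reciprocity: (11/59) -> -(59/11)
  reduce: (4/11)
  pull out 2: (2/11) = -1  (since 11 mod 8 = 3)
  pull out 2: (2/11) = -1  (since 11 mod 8 = 3)
  (1/11) = 1
Product of signs = -1

-1


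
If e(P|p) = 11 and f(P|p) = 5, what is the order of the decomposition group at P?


|D_P| = e * f
= 11 * 5
= 55

55


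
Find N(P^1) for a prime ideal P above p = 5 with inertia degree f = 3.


N(P^a) = p^(a*f)
= 5^(1*3)
= 5^3
= 125

125


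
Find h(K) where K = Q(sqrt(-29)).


K = Q(sqrt(-29)). d mod 4 = 3, so D = disc(K) = 4d = -116
h(K) equals the number of primitive reduced positive-definite forms (a, b, c) = a*x^2 + b*x*y + c*y^2 with b^2 - 4ac = D,
where reduced means |b| <= a <= c, with b >= 0 whenever |b| = a or a = c, and primitive means gcd(a, b, c) = 1.
Reduced forces 3a^2 <= |D| = 116, so 1 <= a <= 6; b must have the parity of D, and c = (b^2 - D)/(4a) must be an integer >= a.
Enumerate a = 1..6, b in [-a, a]:
  a=1: (1, 0, 29)  [1]
  a=2: (2, 2, 15)  [1]
  a=3: (3, -2, 10), (3, 2, 10)  [2]
  a=4: none
  a=5: (5, -2, 6), (5, 2, 6)  [2]
  a=6: none
Total reduced forms: 1 + 1 + 2 + 2 = 6
h = 6

6


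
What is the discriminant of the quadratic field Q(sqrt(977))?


For K = Q(sqrt(d)) with d squarefree: disc(K) = d if d = 1 mod 4, and disc(K) = 4d if d = 2 or 3 mod 4.
Here d = 977, and d mod 4 = 1.
d = 1 mod 4 (O_K = Z[(1+sqrt(d))/2]), so disc(K) = d = 977

977


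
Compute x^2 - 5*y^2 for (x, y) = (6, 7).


x^2 - d*y^2
= 6^2 - 5*7^2
= 36 - 245
= -209

-209


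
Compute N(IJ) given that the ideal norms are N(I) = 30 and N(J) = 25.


N(IJ) = N(I) * N(J)
= 30 * 25
= 750

750


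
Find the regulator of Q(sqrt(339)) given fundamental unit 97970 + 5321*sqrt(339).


epsilon = 97970 + 5321*sqrt(339)
= 195940.0000
R = ln(195940.0000)
= 12.1856

12.1856


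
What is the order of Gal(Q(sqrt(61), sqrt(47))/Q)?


The 2 square roots of distinct primes are multiplicatively independent over Q,
so [K:Q] = 2^2 and Gal(K/Q) is isomorphic to (Z/2Z)^2.
|Gal| = 2^2 = 4

4


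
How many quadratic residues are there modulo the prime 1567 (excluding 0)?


For prime p, the number of non-zero quadratic residues is (p-1)/2.
= (1567-1)/2
= 783

783


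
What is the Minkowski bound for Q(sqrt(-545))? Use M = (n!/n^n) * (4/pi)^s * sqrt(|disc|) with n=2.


d = -545, d mod 4 = 3, so disc(K) = 4d = -2180; |disc(K)| = 2180
Imaginary quadratic field, so n = 2, s = r2 = 1, r1 = 0
M = (n!/n^n) * (4/pi)^s * sqrt(|disc(K)|) = (2!/2^2) * (4/pi)^1 * sqrt(2180)
= 0.5 * 1.273240 * 46.690470
= 29.7241

29.7241


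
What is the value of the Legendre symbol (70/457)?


p = 457 is prime, so compute (70/457) with the reciprocity algorithm (Jacobi-symbol steps: pull out 2s via (2/n), flip via reciprocity, reduce):
  pull out 2: (2/457) = +1  (since 457 mod 8 = 1)
  reciprocity: (35/457) -> +(457/35)
  reduce: (2/35)
  pull out 2: (2/35) = -1  (since 35 mod 8 = 3)
  (1/35) = 1
Product of signs = -1
(70/457) = -1

-1


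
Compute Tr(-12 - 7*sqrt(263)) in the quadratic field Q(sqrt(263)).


Tr(a + b*sqrt(d)) = (a + b*sqrt(d)) + (a - b*sqrt(d)) = 2a
= 2 * (-12)
= -24

-24


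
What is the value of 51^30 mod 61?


p = 61 is prime and the exponent is (p-1)/2 = 30, so by Euler's criterion 51^30 = (51/61) = +1 or -1 mod 61.
Compute by square-and-multiply:
  30 = 16 + 8 + 4 + 2 (binary 11110)
  Repeated squaring mod 61: 51^1 = 51, 51^2 = 39, 51^4 = 57, 51^8 = 16, 51^16 = 12
  51^30 = 51^16 * 51^8 * 51^4 * 51^2 = 12 * 16 * 57 * 39 mod 61
    12 * 16 = 192 = 9 mod 61
    9 * 57 = 513 = 25 mod 61
    25 * 39 = 975 = 60 mod 61
  51^30 = 60 mod 61
Result 60 = p - 1 = -1 mod 61: 51 is a quadratic non-residue mod 61. As a residue in [0, p-1] the value is 60.
51^30 mod 61 = 60

60


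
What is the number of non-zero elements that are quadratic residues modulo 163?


For prime p, the number of non-zero quadratic residues is (p-1)/2.
= (163-1)/2
= 81

81


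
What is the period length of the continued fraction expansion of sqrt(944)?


Run the CF algorithm for sqrt(944).
a_0 = floor(sqrt(944)) = 30; set m_0=0, q_0=1.
Recurrence: m' = q*a - m,  q' = (d - m'^2)/q,  a' = floor((a_0 + m')/q').
  step 1: m=30, q=44, a=1
  step 2: m=14, q=17, a=2
  step 3: m=20, q=32, a=1
  step 4: m=12, q=25, a=1
  step 5: m=13, q=31, a=1
  step 6: m=18, q=20, a=2
  step 7: m=22, q=23, a=2
  step 8: m=24, q=16, a=3
  step 9: m=24, q=23, a=2
  step 10: m=22, q=20, a=2
  step 11: m=18, q=31, a=1
  step 12: m=13, q=25, a=1
  step 13: m=12, q=32, a=1
  step 14: m=20, q=17, a=2
  step 15: m=14, q=44, a=1
  step 16: m=30, q=1, a=60
a_16 = 2*a_0 = 60, so the period closes here.
sqrt(944) = [30; 1, 2, 1, 1, 1, 2, 2, 3, 2, 2, 1, 1, 1, 2, 1, 60]
Period length = 16

16


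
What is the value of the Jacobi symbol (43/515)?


Compute (43/515) via quadratic reciprocity:
  reciprocity: (43/515) -> -(515/43)
  reduce: (42/43)
  pull out 2: (2/43) = -1  (since 43 mod 8 = 3)
  reciprocity: (21/43) -> +(43/21)
  reduce: (1/21)
  (1/21) = 1
Product of signs = 1

1


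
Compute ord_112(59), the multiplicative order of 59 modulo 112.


We want ord_112(59), the smallest k >= 1 with 59^k = 1 mod 112.
n = 112 = 2^4 * 7, phi(112) = 48; the order divides phi(n).
Divisors of 48: 1, 2, 3, 4, 6, 8, 12, 16, 24, 48
Repeated squaring mod 112: 59^1 = 59, 59^2 = 9, 59^4 = 81, 59^8 = 65, 59^16 = 81, 59^32 = 65
Test divisors in increasing order:
  k=1: 59^1 = 59 mod 112
  k=2: 59^2 = 9 mod 112
  k=3: 59^3 = 9 * 59 = 83 mod 112
  k=4: 59^4 = 81 mod 112
  k=6: 59^6 = 81 * 9 = 57 mod 112
  k=8: 59^8 = 65 mod 112
  k=12: 59^12 = 65 * 81 = 1 mod 112  <- first divisor giving 1
Order = 12

12


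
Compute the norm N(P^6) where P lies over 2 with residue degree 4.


N(P^a) = p^(a*f)
= 2^(6*4)
= 2^24
= 16777216

16777216


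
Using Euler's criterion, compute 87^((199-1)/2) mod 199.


p = 199 is prime and the exponent is (p-1)/2 = 99, so by Euler's criterion 87^99 = (87/199) = +1 or -1 mod 199.
Compute by square-and-multiply:
  99 = 64 + 32 + 2 + 1 (binary 1100011)
  Repeated squaring mod 199: 87^1 = 87, 87^2 = 7, 87^4 = 49, 87^8 = 13, 87^16 = 169, 87^32 = 104, 87^64 = 70
  87^99 = 87^64 * 87^32 * 87^2 * 87^1 = 70 * 104 * 7 * 87 mod 199
    70 * 104 = 7280 = 116 mod 199
    116 * 7 = 812 = 16 mod 199
    16 * 87 = 1392 = 198 mod 199
  87^99 = 198 mod 199
Result 198 = p - 1 = -1 mod 199: 87 is a quadratic non-residue mod 199. As a residue in [0, p-1] the value is 198.
87^99 mod 199 = 198

198


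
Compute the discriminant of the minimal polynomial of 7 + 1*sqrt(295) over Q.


The element 7 + 1*sqrt(295) has minimal polynomial:
x^2 - 14*x - 246
Discriminant = (-14)^2 - 4*(-246)
= 196 + 984
= 1180

1180


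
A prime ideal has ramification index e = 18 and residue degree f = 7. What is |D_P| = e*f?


|D_P| = e * f
= 18 * 7
= 126

126


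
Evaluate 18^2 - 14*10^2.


x^2 - d*y^2
= 18^2 - 14*10^2
= 324 - 1400
= -1076

-1076


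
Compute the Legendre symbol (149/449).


p = 449 is prime, so compute (149/449) with the reciprocity algorithm (Jacobi-symbol steps: pull out 2s via (2/n), flip via reciprocity, reduce):
  reciprocity: (149/449) -> +(449/149)
  reduce: (2/149)
  pull out 2: (2/149) = -1  (since 149 mod 8 = 5)
  (1/149) = 1
Product of signs = -1
(149/449) = -1

-1


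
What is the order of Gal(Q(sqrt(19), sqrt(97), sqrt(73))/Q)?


The 3 square roots of distinct primes are multiplicatively independent over Q,
so [K:Q] = 2^3 and Gal(K/Q) is isomorphic to (Z/2Z)^3.
|Gal| = 2^3 = 8

8


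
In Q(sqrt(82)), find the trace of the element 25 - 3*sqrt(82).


Tr(a + b*sqrt(d)) = (a + b*sqrt(d)) + (a - b*sqrt(d)) = 2a
= 2 * (25)
= 50

50


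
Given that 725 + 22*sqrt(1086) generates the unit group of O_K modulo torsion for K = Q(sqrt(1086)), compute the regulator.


epsilon = 725 + 22*sqrt(1086)
= 1449.9993
R = ln(1449.9993)
= 7.2793

7.2793


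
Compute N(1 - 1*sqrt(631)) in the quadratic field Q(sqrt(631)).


N(a + b*sqrt(d)) = a^2 - d*b^2
= (1)^2 - (631)*(-1)^2
= 1 - 631
= -630

-630


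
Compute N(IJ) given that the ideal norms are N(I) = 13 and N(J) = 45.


N(IJ) = N(I) * N(J)
= 13 * 45
= 585

585


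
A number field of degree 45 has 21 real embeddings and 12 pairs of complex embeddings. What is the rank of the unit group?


By Dirichlet's unit theorem:
rank = r1 + r2 - 1
= 21 + 12 - 1
= 32

32


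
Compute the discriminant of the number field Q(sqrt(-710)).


For K = Q(sqrt(d)) with d squarefree: disc(K) = d if d = 1 mod 4, and disc(K) = 4d if d = 2 or 3 mod 4.
Here d = -710, and d mod 4 = 2.
d = 2 mod 4, not 1 (O_K = Z[sqrt(d)]), so disc(K) = 4d = 4 * (-710) = -2840

-2840


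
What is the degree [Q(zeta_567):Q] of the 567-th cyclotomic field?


The degree equals Euler's totient phi(567).
567 = 3^4 * 7
phi(567) = 324

324


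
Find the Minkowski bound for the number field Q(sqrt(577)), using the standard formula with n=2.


d = 577, d mod 4 = 1, so disc(K) = d = 577; |disc(K)| = 577
Real quadratic field, so n = 2, s = r2 = 0, r1 = 2
M = (n!/n^n) * (4/pi)^s * sqrt(|disc(K)|) = (2!/2^2) * (4/pi)^0 * sqrt(577)
= 0.5 * 1.000000 * 24.020824
= 12.0104

12.0104


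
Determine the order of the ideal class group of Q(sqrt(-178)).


K = Q(sqrt(-178)). d mod 4 = 2, so D = disc(K) = 4d = -712
h(K) equals the number of primitive reduced positive-definite forms (a, b, c) = a*x^2 + b*x*y + c*y^2 with b^2 - 4ac = D,
where reduced means |b| <= a <= c, with b >= 0 whenever |b| = a or a = c, and primitive means gcd(a, b, c) = 1.
Reduced forces 3a^2 <= |D| = 712, so 1 <= a <= 15; b must have the parity of D, and c = (b^2 - D)/(4a) must be an integer >= a.
Enumerate a = 1..15, b in [-a, a]:
  a=1: (1, 0, 178)  [1]
  a=2: (2, 0, 89)  [1]
  a=3..6: none
  a=7: (7, -4, 26), (7, 4, 26)  [2]
  a=8..10: none
  a=11: (11, -6, 17), (11, 6, 17)  [2]
  a=12: none
  a=13: (13, -4, 14), (13, 4, 14)  [2]
  a=14..15: none
Total reduced forms: 1 + 1 + 2 + 2 + 2 = 8
h = 8

8


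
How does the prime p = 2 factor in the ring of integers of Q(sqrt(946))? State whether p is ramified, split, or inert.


K = Q(sqrt(946)). Since d mod 4 = 2, disc(K) = 3784.
Check p | disc: 3784 mod 2 = 0.
p divides disc, so p ramifies: (p) = P^2 with e=2, f=1, g=1.
Therefore p is ramified.

ramified


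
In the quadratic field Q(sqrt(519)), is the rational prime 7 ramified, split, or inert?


K = Q(sqrt(519)). Since d mod 4 = 3, disc(K) = 2076.
Check p | disc: 2076 mod 7 = 4.
p does not divide disc. Compute Legendre symbol (d/p):
1^((7-1)/2) mod 7 = 1
(d/p) = 1, so p splits: (p) = P*P' with e=1, f=1, g=2.
Therefore p is split.

split


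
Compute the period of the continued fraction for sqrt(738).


Run the CF algorithm for sqrt(738).
a_0 = floor(sqrt(738)) = 27; set m_0=0, q_0=1.
Recurrence: m' = q*a - m,  q' = (d - m'^2)/q,  a' = floor((a_0 + m')/q').
  step 1: m=27, q=9, a=6
  step 2: m=27, q=1, a=54
a_2 = 2*a_0 = 54, so the period closes here.
sqrt(738) = [27; 6, 54]
Period length = 2

2


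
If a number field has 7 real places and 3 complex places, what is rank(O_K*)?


By Dirichlet's unit theorem:
rank = r1 + r2 - 1
= 7 + 3 - 1
= 9

9


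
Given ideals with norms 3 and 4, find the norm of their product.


N(IJ) = N(I) * N(J)
= 3 * 4
= 12

12


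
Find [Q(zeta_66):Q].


The degree equals Euler's totient phi(66).
66 = 2 * 3 * 11
phi(66) = 20

20


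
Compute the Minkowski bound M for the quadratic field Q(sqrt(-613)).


d = -613, d mod 4 = 3, so disc(K) = 4d = -2452; |disc(K)| = 2452
Imaginary quadratic field, so n = 2, s = r2 = 1, r1 = 0
M = (n!/n^n) * (4/pi)^s * sqrt(|disc(K)|) = (2!/2^2) * (4/pi)^1 * sqrt(2452)
= 0.5 * 1.273240 * 49.517674
= 31.5239

31.5239


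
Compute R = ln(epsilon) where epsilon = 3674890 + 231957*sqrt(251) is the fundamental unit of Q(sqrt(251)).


epsilon = 3674890 + 231957*sqrt(251)
= 7.3498e+06
R = ln(7.3498e+06)
= 15.8102

15.8102


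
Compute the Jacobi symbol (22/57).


Compute (22/57) via quadratic reciprocity:
  pull out 2: (2/57) = +1  (since 57 mod 8 = 1)
  reciprocity: (11/57) -> +(57/11)
  reduce: (2/11)
  pull out 2: (2/11) = -1  (since 11 mod 8 = 3)
  (1/11) = 1
Product of signs = -1

-1


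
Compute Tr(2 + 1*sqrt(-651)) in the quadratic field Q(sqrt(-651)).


Tr(a + b*sqrt(d)) = (a + b*sqrt(d)) + (a - b*sqrt(d)) = 2a
= 2 * (2)
= 4

4


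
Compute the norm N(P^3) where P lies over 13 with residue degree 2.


N(P^a) = p^(a*f)
= 13^(3*2)
= 13^6
= 4826809

4826809


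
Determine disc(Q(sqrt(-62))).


For K = Q(sqrt(d)) with d squarefree: disc(K) = d if d = 1 mod 4, and disc(K) = 4d if d = 2 or 3 mod 4.
Here d = -62, and d mod 4 = 2.
d = 2 mod 4, not 1 (O_K = Z[sqrt(d)]), so disc(K) = 4d = 4 * (-62) = -248

-248


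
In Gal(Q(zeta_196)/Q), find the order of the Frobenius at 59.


The Frobenius at p in Gal(Q(zeta_n)/Q) = (Z/nZ)* is the class of p, so its order is ord_196(59), the smallest k >= 1 with 59^k = 1 mod 196.
n = 196 = 2^2 * 7^2, phi(196) = 84; the order divides phi(n).
Divisors of 84: 1, 2, 3, 4, 6, 7, 12, 14, 21, 28, 42, 84
Repeated squaring mod 196: 59^1 = 59, 59^2 = 149, 59^4 = 53, 59^8 = 65, 59^16 = 109, 59^32 = 121, 59^64 = 137
Test divisors in increasing order:
  k=1: 59^1 = 59 mod 196
  k=2: 59^2 = 149 mod 196
  k=3: 59^3 = 149 * 59 = 167 mod 196
  k=4: 59^4 = 53 mod 196
  k=6: 59^6 = 53 * 149 = 57 mod 196
  k=7: 59^7 = 53 * 149 * 59 = 31 mod 196
  k=12: 59^12 = 65 * 53 = 113 mod 196
  k=14: 59^14 = 65 * 53 * 149 = 177 mod 196
  k=21: 59^21 = 109 * 53 * 59 = 195 mod 196
  k=28: 59^28 = 109 * 65 * 53 = 165 mod 196
  k=42: 59^42 = 121 * 65 * 149 = 1 mod 196  <- first divisor giving 1
Order = 42

42


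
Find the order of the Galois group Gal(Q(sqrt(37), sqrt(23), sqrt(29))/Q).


The 3 square roots of distinct primes are multiplicatively independent over Q,
so [K:Q] = 2^3 and Gal(K/Q) is isomorphic to (Z/2Z)^3.
|Gal| = 2^3 = 8

8


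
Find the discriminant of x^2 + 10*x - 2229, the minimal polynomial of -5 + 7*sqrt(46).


The element -5 + 7*sqrt(46) has minimal polynomial:
x^2 + 10*x - 2229
Discriminant = (10)^2 - 4*(-2229)
= 100 + 8916
= 9016

9016


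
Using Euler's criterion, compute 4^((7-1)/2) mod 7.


p = 7 is prime and the exponent is (p-1)/2 = 3, so by Euler's criterion 4^3 = (4/7) = +1 or -1 mod 7.
Compute by square-and-multiply:
  3 = 2 + 1 (binary 11)
  Repeated squaring mod 7: 4^1 = 4, 4^2 = 2
  4^3 = 4^2 * 4^1 = 2 * 4 mod 7
    2 * 4 = 8 = 1 mod 7
  4^3 = 1 mod 7
Result 1: 4 is a quadratic residue mod 7.
4^3 mod 7 = 1

1


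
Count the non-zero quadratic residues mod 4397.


For prime p, the number of non-zero quadratic residues is (p-1)/2.
= (4397-1)/2
= 2198

2198


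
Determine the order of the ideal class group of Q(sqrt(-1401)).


K = Q(sqrt(-1401)). d mod 4 = 3, so D = disc(K) = 4d = -5604
h(K) equals the number of primitive reduced positive-definite forms (a, b, c) = a*x^2 + b*x*y + c*y^2 with b^2 - 4ac = D,
where reduced means |b| <= a <= c, with b >= 0 whenever |b| = a or a = c, and primitive means gcd(a, b, c) = 1.
Reduced forces 3a^2 <= |D| = 5604, so 1 <= a <= 43; b must have the parity of D, and c = (b^2 - D)/(4a) must be an integer >= a.
Enumerate a = 1..43, b in [-a, a]:
  a=1: (1, 0, 1401)  [1]
  a=2: (2, 2, 701)  [1]
  a=3: (3, 0, 467)  [1]
  a=4: none
  a=5: (5, -4, 281), (5, 4, 281)  [2]
  a=6: (6, 6, 235)  [1]
  a=7..9: none
  a=10: (10, -6, 141), (10, 6, 141)  [2]
  a=11..12: none
  a=13: (13, -8, 109), (13, 8, 109)  [2]
  a=14: none
  a=15: (15, -6, 94), (15, 6, 94)  [2]
  a=16..18: none
  a=19: (19, -18, 78), (19, 18, 78)  [2]
  a=20..22: none
  a=23: (23, -10, 62), (23, 10, 62)  [2]
  a=24: none
  a=25: (25, -14, 58), (25, 14, 58)  [2]
  a=26: (26, -18, 57), (26, 18, 57)  [2]
  a=27..28: none
  a=29: (29, -14, 50), (29, 14, 50)  [2]
  a=30: (30, -6, 47), (30, 6, 47)  [2]
  a=31: (31, -10, 46), (31, 10, 46)  [2]
  a=32..37: none
  a=38: (38, -18, 39), (38, 18, 39)  [2]
  a=39..43: none
Total reduced forms: 1 + 1 + 1 + 2 + 1 + 2 + 2 + 2 + 2 + 2 + 2 + 2 + 2 + 2 + 2 + 2 = 28
h = 28

28


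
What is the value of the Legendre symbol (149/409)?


p = 409 is prime, so compute (149/409) with the reciprocity algorithm (Jacobi-symbol steps: pull out 2s via (2/n), flip via reciprocity, reduce):
  reciprocity: (149/409) -> +(409/149)
  reduce: (111/149)
  reciprocity: (111/149) -> +(149/111)
  reduce: (38/111)
  pull out 2: (2/111) = +1  (since 111 mod 8 = 7)
  reciprocity: (19/111) -> -(111/19)
  reduce: (16/19)
  pull out 2: (2/19) = -1  (since 19 mod 8 = 3)
  pull out 2: (2/19) = -1  (since 19 mod 8 = 3)
  pull out 2: (2/19) = -1  (since 19 mod 8 = 3)
  pull out 2: (2/19) = -1  (since 19 mod 8 = 3)
  (1/19) = 1
Product of signs = -1
(149/409) = -1

-1


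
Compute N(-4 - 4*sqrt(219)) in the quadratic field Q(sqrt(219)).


N(a + b*sqrt(d)) = a^2 - d*b^2
= (-4)^2 - (219)*(-4)^2
= 16 - 3504
= -3488

-3488


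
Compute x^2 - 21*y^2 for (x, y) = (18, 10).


x^2 - d*y^2
= 18^2 - 21*10^2
= 324 - 2100
= -1776

-1776


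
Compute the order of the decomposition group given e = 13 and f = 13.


|D_P| = e * f
= 13 * 13
= 169

169


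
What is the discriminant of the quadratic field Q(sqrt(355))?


For K = Q(sqrt(d)) with d squarefree: disc(K) = d if d = 1 mod 4, and disc(K) = 4d if d = 2 or 3 mod 4.
Here d = 355, and d mod 4 = 3.
d = 3 mod 4, not 1 (O_K = Z[sqrt(d)]), so disc(K) = 4d = 4 * (355) = 1420

1420


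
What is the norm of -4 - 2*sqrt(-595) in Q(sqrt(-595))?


N(a + b*sqrt(d)) = a^2 - d*b^2
= (-4)^2 - (-595)*(-2)^2
= 16 + 2380
= 2396

2396


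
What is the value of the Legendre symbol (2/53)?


p = 53 is prime, so compute (2/53) with the reciprocity algorithm (Jacobi-symbol steps: pull out 2s via (2/n), flip via reciprocity, reduce):
  pull out 2: (2/53) = -1  (since 53 mod 8 = 5)
  (1/53) = 1
Product of signs = -1
(2/53) = -1

-1


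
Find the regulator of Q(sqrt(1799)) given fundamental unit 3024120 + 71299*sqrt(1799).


epsilon = 3024120 + 71299*sqrt(1799)
= 6.0482e+06
R = ln(6.0482e+06)
= 15.6153

15.6153


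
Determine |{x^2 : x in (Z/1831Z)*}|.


For prime p, the number of non-zero quadratic residues is (p-1)/2.
= (1831-1)/2
= 915

915


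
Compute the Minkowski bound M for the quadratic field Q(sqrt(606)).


d = 606, d mod 4 = 2, so disc(K) = 4d = 2424; |disc(K)| = 2424
Real quadratic field, so n = 2, s = r2 = 0, r1 = 2
M = (n!/n^n) * (4/pi)^s * sqrt(|disc(K)|) = (2!/2^2) * (4/pi)^0 * sqrt(2424)
= 0.5 * 1.000000 * 49.234135
= 24.6171

24.6171


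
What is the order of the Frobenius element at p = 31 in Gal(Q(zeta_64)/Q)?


The Frobenius at p in Gal(Q(zeta_n)/Q) = (Z/nZ)* is the class of p, so its order is ord_64(31), the smallest k >= 1 with 31^k = 1 mod 64.
n = 64 = 2^6, phi(64) = 32; the order divides phi(n).
Divisors of 32: 1, 2, 4, 8, 16, 32
Repeated squaring mod 64: 31^1 = 31, 31^2 = 1, 31^4 = 1, 31^8 = 1, 31^16 = 1, 31^32 = 1
Test divisors in increasing order:
  k=1: 31^1 = 31 mod 64
  k=2: 31^2 = 1 mod 64  <- first divisor giving 1
Order = 2

2


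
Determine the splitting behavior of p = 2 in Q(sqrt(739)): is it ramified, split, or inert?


K = Q(sqrt(739)). Since d mod 4 = 3, disc(K) = 2956.
Check p | disc: 2956 mod 2 = 0.
p divides disc, so p ramifies: (p) = P^2 with e=2, f=1, g=1.
Therefore p is ramified.

ramified


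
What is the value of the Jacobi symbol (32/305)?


Compute (32/305) via quadratic reciprocity:
  pull out 2: (2/305) = +1  (since 305 mod 8 = 1)
  pull out 2: (2/305) = +1  (since 305 mod 8 = 1)
  pull out 2: (2/305) = +1  (since 305 mod 8 = 1)
  pull out 2: (2/305) = +1  (since 305 mod 8 = 1)
  pull out 2: (2/305) = +1  (since 305 mod 8 = 1)
  (1/305) = 1
Product of signs = 1

1


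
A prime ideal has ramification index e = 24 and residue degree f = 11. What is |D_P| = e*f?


|D_P| = e * f
= 24 * 11
= 264

264


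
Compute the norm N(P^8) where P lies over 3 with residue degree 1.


N(P^a) = p^(a*f)
= 3^(8*1)
= 3^8
= 6561

6561


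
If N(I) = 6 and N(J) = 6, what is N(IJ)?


N(IJ) = N(I) * N(J)
= 6 * 6
= 36

36


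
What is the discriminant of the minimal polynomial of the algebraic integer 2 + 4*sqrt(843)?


The element 2 + 4*sqrt(843) has minimal polynomial:
x^2 - 4*x - 13484
Discriminant = (-4)^2 - 4*(-13484)
= 16 + 53936
= 53952

53952


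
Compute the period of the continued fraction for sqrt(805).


Run the CF algorithm for sqrt(805).
a_0 = floor(sqrt(805)) = 28; set m_0=0, q_0=1.
Recurrence: m' = q*a - m,  q' = (d - m'^2)/q,  a' = floor((a_0 + m')/q').
  step 1: m=28, q=21, a=2
  step 2: m=14, q=29, a=1
  step 3: m=15, q=20, a=2
  step 4: m=25, q=9, a=5
  step 5: m=20, q=45, a=1
  step 6: m=25, q=4, a=13
  step 7: m=27, q=19, a=2
  step 8: m=11, q=36, a=1
  step 9: m=25, q=5, a=10
  step 10: m=25, q=36, a=1
  step 11: m=11, q=19, a=2
  step 12: m=27, q=4, a=13
  step 13: m=25, q=45, a=1
  step 14: m=20, q=9, a=5
  step 15: m=25, q=20, a=2
  step 16: m=15, q=29, a=1
  step 17: m=14, q=21, a=2
  step 18: m=28, q=1, a=56
a_18 = 2*a_0 = 56, so the period closes here.
sqrt(805) = [28; 2, 1, 2, 5, 1, 13, 2, 1, 10, 1, 2, 13, 1, 5, 2, 1, 2, 56]
Period length = 18

18


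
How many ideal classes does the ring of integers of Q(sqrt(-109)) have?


K = Q(sqrt(-109)). d mod 4 = 3, so D = disc(K) = 4d = -436
h(K) equals the number of primitive reduced positive-definite forms (a, b, c) = a*x^2 + b*x*y + c*y^2 with b^2 - 4ac = D,
where reduced means |b| <= a <= c, with b >= 0 whenever |b| = a or a = c, and primitive means gcd(a, b, c) = 1.
Reduced forces 3a^2 <= |D| = 436, so 1 <= a <= 12; b must have the parity of D, and c = (b^2 - D)/(4a) must be an integer >= a.
Enumerate a = 1..12, b in [-a, a]:
  a=1: (1, 0, 109)  [1]
  a=2: (2, 2, 55)  [1]
  a=3..4: none
  a=5: (5, -2, 22), (5, 2, 22)  [2]
  a=6..9: none
  a=10: (10, -2, 11), (10, 2, 11)  [2]
  a=11..12: none
Total reduced forms: 1 + 1 + 2 + 2 = 6
h = 6

6


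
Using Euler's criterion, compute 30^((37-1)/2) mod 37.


p = 37 is prime and the exponent is (p-1)/2 = 18, so by Euler's criterion 30^18 = (30/37) = +1 or -1 mod 37.
Compute by square-and-multiply:
  18 = 16 + 2 (binary 10010)
  Repeated squaring mod 37: 30^1 = 30, 30^2 = 12, 30^4 = 33, 30^8 = 16, 30^16 = 34
  30^18 = 30^16 * 30^2 = 34 * 12 mod 37
    34 * 12 = 408 = 1 mod 37
  30^18 = 1 mod 37
Result 1: 30 is a quadratic residue mod 37.
30^18 mod 37 = 1

1


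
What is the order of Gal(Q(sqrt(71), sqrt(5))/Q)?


The 2 square roots of distinct primes are multiplicatively independent over Q,
so [K:Q] = 2^2 and Gal(K/Q) is isomorphic to (Z/2Z)^2.
|Gal| = 2^2 = 4

4


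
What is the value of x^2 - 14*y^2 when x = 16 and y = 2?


x^2 - d*y^2
= 16^2 - 14*2^2
= 256 - 56
= 200

200


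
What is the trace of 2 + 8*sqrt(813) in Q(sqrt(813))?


Tr(a + b*sqrt(d)) = (a + b*sqrt(d)) + (a - b*sqrt(d)) = 2a
= 2 * (2)
= 4

4


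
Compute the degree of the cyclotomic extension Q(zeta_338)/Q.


The degree equals Euler's totient phi(338).
338 = 2 * 13^2
phi(338) = 156

156


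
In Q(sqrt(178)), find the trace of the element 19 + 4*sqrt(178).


Tr(a + b*sqrt(d)) = (a + b*sqrt(d)) + (a - b*sqrt(d)) = 2a
= 2 * (19)
= 38

38


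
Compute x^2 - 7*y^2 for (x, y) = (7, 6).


x^2 - d*y^2
= 7^2 - 7*6^2
= 49 - 252
= -203

-203


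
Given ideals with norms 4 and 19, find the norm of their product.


N(IJ) = N(I) * N(J)
= 4 * 19
= 76

76


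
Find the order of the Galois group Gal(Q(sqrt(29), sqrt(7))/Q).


The 2 square roots of distinct primes are multiplicatively independent over Q,
so [K:Q] = 2^2 and Gal(K/Q) is isomorphic to (Z/2Z)^2.
|Gal| = 2^2 = 4

4


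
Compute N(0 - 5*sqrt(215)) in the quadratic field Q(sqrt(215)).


N(a + b*sqrt(d)) = a^2 - d*b^2
= (0)^2 - (215)*(-5)^2
= 0 - 5375
= -5375

-5375


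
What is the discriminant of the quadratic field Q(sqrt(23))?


For K = Q(sqrt(d)) with d squarefree: disc(K) = d if d = 1 mod 4, and disc(K) = 4d if d = 2 or 3 mod 4.
Here d = 23, and d mod 4 = 3.
d = 3 mod 4, not 1 (O_K = Z[sqrt(d)]), so disc(K) = 4d = 4 * (23) = 92

92


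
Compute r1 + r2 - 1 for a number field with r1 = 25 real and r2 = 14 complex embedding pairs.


By Dirichlet's unit theorem:
rank = r1 + r2 - 1
= 25 + 14 - 1
= 38

38


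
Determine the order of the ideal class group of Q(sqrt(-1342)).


K = Q(sqrt(-1342)). d mod 4 = 2, so D = disc(K) = 4d = -5368
h(K) equals the number of primitive reduced positive-definite forms (a, b, c) = a*x^2 + b*x*y + c*y^2 with b^2 - 4ac = D,
where reduced means |b| <= a <= c, with b >= 0 whenever |b| = a or a = c, and primitive means gcd(a, b, c) = 1.
Reduced forces 3a^2 <= |D| = 5368, so 1 <= a <= 42; b must have the parity of D, and c = (b^2 - D)/(4a) must be an integer >= a.
Enumerate a = 1..42, b in [-a, a]:
  a=1: (1, 0, 1342)  [1]
  a=2: (2, 0, 671)  [1]
  a=3..6: none
  a=7: (7, -6, 193), (7, 6, 193)  [2]
  a=8..10: none
  a=11: (11, 0, 122)  [1]
  a=12: none
  a=13: (13, -12, 106), (13, 12, 106)  [2]
  a=14: (14, -8, 97), (14, 8, 97)  [2]
  a=15..16: none
  a=17: (17, -2, 79), (17, 2, 79)  [2]
  a=18: none
  a=19: (19, -16, 74), (19, 16, 74)  [2]
  a=20..21: none
  a=22: (22, 0, 61)  [1]
  a=23..25: none
  a=26: (26, -12, 53), (26, 12, 53)  [2]
  a=27..33: none
  a=34: (34, -32, 47), (34, 32, 47)  [2]
  a=35..36: none
  a=37: (37, -16, 38), (37, 16, 38)  [2]
  a=38..42: none
Total reduced forms: 1 + 1 + 2 + 1 + 2 + 2 + 2 + 2 + 1 + 2 + 2 + 2 = 20
h = 20

20


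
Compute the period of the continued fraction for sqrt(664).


Run the CF algorithm for sqrt(664).
a_0 = floor(sqrt(664)) = 25; set m_0=0, q_0=1.
Recurrence: m' = q*a - m,  q' = (d - m'^2)/q,  a' = floor((a_0 + m')/q').
  step 1: m=25, q=39, a=1
  step 2: m=14, q=12, a=3
  step 3: m=22, q=15, a=3
  step 4: m=23, q=9, a=5
  step 5: m=22, q=20, a=2
  step 6: m=18, q=17, a=2
  step 7: m=16, q=24, a=1
  step 8: m=8, q=25, a=1
  step 9: m=17, q=15, a=2
  step 10: m=13, q=33, a=1
  step 11: m=20, q=8, a=5
  step 12: m=20, q=33, a=1
  step 13: m=13, q=15, a=2
  step 14: m=17, q=25, a=1
  step 15: m=8, q=24, a=1
  step 16: m=16, q=17, a=2
  step 17: m=18, q=20, a=2
  step 18: m=22, q=9, a=5
  step 19: m=23, q=15, a=3
  step 20: m=22, q=12, a=3
  step 21: m=14, q=39, a=1
  step 22: m=25, q=1, a=50
a_22 = 2*a_0 = 50, so the period closes here.
sqrt(664) = [25; 1, 3, 3, 5, 2, 2, 1, 1, 2, 1, 5, 1, 2, 1, 1, 2, 2, 5, 3, 3, 1, 50]
Period length = 22

22


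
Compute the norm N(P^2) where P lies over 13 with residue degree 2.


N(P^a) = p^(a*f)
= 13^(2*2)
= 13^4
= 28561

28561


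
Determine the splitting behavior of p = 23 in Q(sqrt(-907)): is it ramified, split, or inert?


K = Q(sqrt(-907)). Since d mod 4 = 1, disc(K) = -907.
Check p | disc: -907 mod 23 = 13.
p does not divide disc. Compute Legendre symbol (d/p):
13^((23-1)/2) mod 23 = 1
(d/p) = 1, so p splits: (p) = P*P' with e=1, f=1, g=2.
Therefore p is split.

split


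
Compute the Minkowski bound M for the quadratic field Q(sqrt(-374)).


d = -374, d mod 4 = 2, so disc(K) = 4d = -1496; |disc(K)| = 1496
Imaginary quadratic field, so n = 2, s = r2 = 1, r1 = 0
M = (n!/n^n) * (4/pi)^s * sqrt(|disc(K)|) = (2!/2^2) * (4/pi)^1 * sqrt(1496)
= 0.5 * 1.273240 * 38.678159
= 24.6233

24.6233


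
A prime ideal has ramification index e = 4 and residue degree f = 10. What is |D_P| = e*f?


|D_P| = e * f
= 4 * 10
= 40

40


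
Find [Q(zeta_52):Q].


The degree equals Euler's totient phi(52).
52 = 2^2 * 13
phi(52) = 24

24


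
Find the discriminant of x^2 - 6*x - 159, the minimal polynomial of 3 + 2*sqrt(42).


The element 3 + 2*sqrt(42) has minimal polynomial:
x^2 - 6*x - 159
Discriminant = (-6)^2 - 4*(-159)
= 36 + 636
= 672

672


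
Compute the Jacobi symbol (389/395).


Compute (389/395) via quadratic reciprocity:
  reciprocity: (389/395) -> +(395/389)
  reduce: (6/389)
  pull out 2: (2/389) = -1  (since 389 mod 8 = 5)
  reciprocity: (3/389) -> +(389/3)
  reduce: (2/3)
  pull out 2: (2/3) = -1  (since 3 mod 8 = 3)
  (1/3) = 1
Product of signs = 1

1


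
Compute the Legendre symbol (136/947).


p = 947 is prime, so compute (136/947) with the reciprocity algorithm (Jacobi-symbol steps: pull out 2s via (2/n), flip via reciprocity, reduce):
  pull out 2: (2/947) = -1  (since 947 mod 8 = 3)
  pull out 2: (2/947) = -1  (since 947 mod 8 = 3)
  pull out 2: (2/947) = -1  (since 947 mod 8 = 3)
  reciprocity: (17/947) -> +(947/17)
  reduce: (12/17)
  pull out 2: (2/17) = +1  (since 17 mod 8 = 1)
  pull out 2: (2/17) = +1  (since 17 mod 8 = 1)
  reciprocity: (3/17) -> +(17/3)
  reduce: (2/3)
  pull out 2: (2/3) = -1  (since 3 mod 8 = 3)
  (1/3) = 1
Product of signs = 1
(136/947) = 1

1


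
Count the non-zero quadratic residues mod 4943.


For prime p, the number of non-zero quadratic residues is (p-1)/2.
= (4943-1)/2
= 2471

2471


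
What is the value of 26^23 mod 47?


p = 47 is prime and the exponent is (p-1)/2 = 23, so by Euler's criterion 26^23 = (26/47) = +1 or -1 mod 47.
Compute by square-and-multiply:
  23 = 16 + 4 + 2 + 1 (binary 10111)
  Repeated squaring mod 47: 26^1 = 26, 26^2 = 18, 26^4 = 42, 26^8 = 25, 26^16 = 14
  26^23 = 26^16 * 26^4 * 26^2 * 26^1 = 14 * 42 * 18 * 26 mod 47
    14 * 42 = 588 = 24 mod 47
    24 * 18 = 432 = 9 mod 47
    9 * 26 = 234 = 46 mod 47
  26^23 = 46 mod 47
Result 46 = p - 1 = -1 mod 47: 26 is a quadratic non-residue mod 47. As a residue in [0, p-1] the value is 46.
26^23 mod 47 = 46

46


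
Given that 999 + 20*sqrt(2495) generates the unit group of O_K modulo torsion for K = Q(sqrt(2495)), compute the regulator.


epsilon = 999 + 20*sqrt(2495)
= 1997.9995
R = ln(1997.9995)
= 7.5999

7.5999


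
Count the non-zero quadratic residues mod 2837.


For prime p, the number of non-zero quadratic residues is (p-1)/2.
= (2837-1)/2
= 1418

1418


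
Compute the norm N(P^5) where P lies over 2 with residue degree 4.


N(P^a) = p^(a*f)
= 2^(5*4)
= 2^20
= 1048576

1048576


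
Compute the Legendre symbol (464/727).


p = 727 is prime, so compute (464/727) with the reciprocity algorithm (Jacobi-symbol steps: pull out 2s via (2/n), flip via reciprocity, reduce):
  pull out 2: (2/727) = +1  (since 727 mod 8 = 7)
  pull out 2: (2/727) = +1  (since 727 mod 8 = 7)
  pull out 2: (2/727) = +1  (since 727 mod 8 = 7)
  pull out 2: (2/727) = +1  (since 727 mod 8 = 7)
  reciprocity: (29/727) -> +(727/29)
  reduce: (2/29)
  pull out 2: (2/29) = -1  (since 29 mod 8 = 5)
  (1/29) = 1
Product of signs = -1
(464/727) = -1

-1


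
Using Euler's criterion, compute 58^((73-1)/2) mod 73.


p = 73 is prime and the exponent is (p-1)/2 = 36, so by Euler's criterion 58^36 = (58/73) = +1 or -1 mod 73.
Compute by square-and-multiply:
  36 = 32 + 4 (binary 100100)
  Repeated squaring mod 73: 58^1 = 58, 58^2 = 6, 58^4 = 36, 58^8 = 55, 58^16 = 32, 58^32 = 2
  58^36 = 58^32 * 58^4 = 2 * 36 mod 73
    2 * 36 = 72 = 72 mod 73
  58^36 = 72 mod 73
Result 72 = p - 1 = -1 mod 73: 58 is a quadratic non-residue mod 73. As a residue in [0, p-1] the value is 72.
58^36 mod 73 = 72

72


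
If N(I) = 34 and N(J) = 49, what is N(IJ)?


N(IJ) = N(I) * N(J)
= 34 * 49
= 1666

1666


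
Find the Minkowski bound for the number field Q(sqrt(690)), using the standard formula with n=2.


d = 690, d mod 4 = 2, so disc(K) = 4d = 2760; |disc(K)| = 2760
Real quadratic field, so n = 2, s = r2 = 0, r1 = 2
M = (n!/n^n) * (4/pi)^s * sqrt(|disc(K)|) = (2!/2^2) * (4/pi)^0 * sqrt(2760)
= 0.5 * 1.000000 * 52.535702
= 26.2679

26.2679


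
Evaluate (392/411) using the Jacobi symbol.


Compute (392/411) via quadratic reciprocity:
  pull out 2: (2/411) = -1  (since 411 mod 8 = 3)
  pull out 2: (2/411) = -1  (since 411 mod 8 = 3)
  pull out 2: (2/411) = -1  (since 411 mod 8 = 3)
  reciprocity: (49/411) -> +(411/49)
  reduce: (19/49)
  reciprocity: (19/49) -> +(49/19)
  reduce: (11/19)
  reciprocity: (11/19) -> -(19/11)
  reduce: (8/11)
  pull out 2: (2/11) = -1  (since 11 mod 8 = 3)
  pull out 2: (2/11) = -1  (since 11 mod 8 = 3)
  pull out 2: (2/11) = -1  (since 11 mod 8 = 3)
  (1/11) = 1
Product of signs = -1

-1


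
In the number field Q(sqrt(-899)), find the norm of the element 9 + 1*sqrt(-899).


N(a + b*sqrt(d)) = a^2 - d*b^2
= (9)^2 - (-899)*(1)^2
= 81 + 899
= 980

980


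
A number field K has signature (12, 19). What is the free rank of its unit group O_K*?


By Dirichlet's unit theorem:
rank = r1 + r2 - 1
= 12 + 19 - 1
= 30

30


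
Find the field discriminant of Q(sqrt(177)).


For K = Q(sqrt(d)) with d squarefree: disc(K) = d if d = 1 mod 4, and disc(K) = 4d if d = 2 or 3 mod 4.
Here d = 177, and d mod 4 = 1.
d = 1 mod 4 (O_K = Z[(1+sqrt(d))/2]), so disc(K) = d = 177

177


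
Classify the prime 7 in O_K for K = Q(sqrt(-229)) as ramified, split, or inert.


K = Q(sqrt(-229)). Since d mod 4 = 3, disc(K) = -916.
Check p | disc: -916 mod 7 = 1.
p does not divide disc. Compute Legendre symbol (d/p):
2^((7-1)/2) mod 7 = 1
(d/p) = 1, so p splits: (p) = P*P' with e=1, f=1, g=2.
Therefore p is split.

split


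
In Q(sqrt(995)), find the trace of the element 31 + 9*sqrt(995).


Tr(a + b*sqrt(d)) = (a + b*sqrt(d)) + (a - b*sqrt(d)) = 2a
= 2 * (31)
= 62

62
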